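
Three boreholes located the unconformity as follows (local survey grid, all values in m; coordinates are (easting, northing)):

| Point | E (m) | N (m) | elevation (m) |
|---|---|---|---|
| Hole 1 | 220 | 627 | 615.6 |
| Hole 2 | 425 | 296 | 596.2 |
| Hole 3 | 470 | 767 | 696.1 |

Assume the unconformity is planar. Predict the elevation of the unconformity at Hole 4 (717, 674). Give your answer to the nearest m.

731 m

Let the plane be z = a·E + b·N + c.
Hole 2−Hole 1: 205a − 331b = −19.4;  Hole 3−Hole 1: 250a + 140b = 80.5.
Solving gives a = 0.21471, b = 0.19159.
Then c = 615.6 − a·220 − b·627 = 448.24.
At (717, 674): z = 153.9 + 129.1 + 448.24 = 731.3 m.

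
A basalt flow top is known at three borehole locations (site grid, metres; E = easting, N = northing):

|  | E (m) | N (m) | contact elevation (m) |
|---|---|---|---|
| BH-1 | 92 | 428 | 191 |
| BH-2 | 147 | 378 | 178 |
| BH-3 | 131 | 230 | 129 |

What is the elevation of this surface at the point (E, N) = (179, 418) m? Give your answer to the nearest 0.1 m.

192.9 m

Two edge vectors: BH-1→BH-2 = (55, -50, -13), BH-1→BH-3 = (39, -198, -62).
Normal n = (BH-1→BH-2) × (BH-1→BH-3) = (526, 2903, -8940).
So ∂z/∂E = −n_x/n_z = 0.05884 and ∂z/∂N = −n_y/n_z = 0.32472.
Intercept c from BH-1: 191 − 5.41 − 138.98 = 46.61.
At (179, 418): z = 10.5 + 135.7 + 46.61 = 192.9 m.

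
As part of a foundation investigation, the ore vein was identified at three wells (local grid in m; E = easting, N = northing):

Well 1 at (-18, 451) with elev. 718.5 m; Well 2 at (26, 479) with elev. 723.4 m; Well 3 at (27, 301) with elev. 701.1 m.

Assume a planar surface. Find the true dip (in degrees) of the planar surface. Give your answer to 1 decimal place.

Two edge vectors: Well 1→Well 2 = (44, 28, 4.9), Well 1→Well 3 = (45, -150, -17.4).
Normal n = (Well 1→Well 2) × (Well 1→Well 3) = (247.8, 986.1, -7860).
So ∂z/∂E = −n_x/n_z = 0.03153 and ∂z/∂N = −n_y/n_z = 0.12546.
Gradient magnitude |∇z| = √(a² + b²) = √(0.00099 + 0.01574) = 0.12936.
True dip = arctan(0.12936) = 7.4°, dipping toward SSW (azimuth ≈ 194°).

7.4°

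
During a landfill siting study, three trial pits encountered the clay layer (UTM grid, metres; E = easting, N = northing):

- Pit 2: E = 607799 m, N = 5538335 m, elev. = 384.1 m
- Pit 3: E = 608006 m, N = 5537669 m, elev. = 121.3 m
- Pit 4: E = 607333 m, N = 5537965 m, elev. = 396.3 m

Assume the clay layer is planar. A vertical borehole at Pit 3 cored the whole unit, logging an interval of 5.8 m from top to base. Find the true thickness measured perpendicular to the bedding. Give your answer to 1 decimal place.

5.4 m

Two edge vectors: Pit 2→Pit 3 = (207, -666, -262.8), Pit 2→Pit 4 = (-466, -370, 12.2).
Normal n = (Pit 2→Pit 3) × (Pit 2→Pit 4) = (-105361.2, 119939.4, -386946).
So ∂z/∂E = −n_x/n_z = −0.27229 and ∂z/∂N = −n_y/n_z = 0.30996.
|∇z| = √(a²+b²) = 0.41258, so dip δ = arctan(0.41258) = 22.42°.
True thickness = vertical thickness × cos δ = 5.8 × cos 22.42° = 5.4 m.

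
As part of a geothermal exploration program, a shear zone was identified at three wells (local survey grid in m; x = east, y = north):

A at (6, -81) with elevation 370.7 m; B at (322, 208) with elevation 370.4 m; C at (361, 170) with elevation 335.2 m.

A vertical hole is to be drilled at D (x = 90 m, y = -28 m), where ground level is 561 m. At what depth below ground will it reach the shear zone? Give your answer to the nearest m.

Two edge vectors: A→B = (316, 289, -0.3), A→C = (355, 251, -35.5).
Normal n = (A→B) × (A→C) = (-10184.2, 11111.5, -23279).
So ∂z/∂x = −n_x/n_z = −0.43748 and ∂z/∂y = −n_y/n_z = 0.47732.
Intercept c from A: 370.7 + 2.62 + 38.66 = 411.99.
At (90, -28): z_contact = −39.4 − 13.4 + 411.99 = 359.2 m.
Depth below ground = 561 − 359.2 = 202 m.

202 m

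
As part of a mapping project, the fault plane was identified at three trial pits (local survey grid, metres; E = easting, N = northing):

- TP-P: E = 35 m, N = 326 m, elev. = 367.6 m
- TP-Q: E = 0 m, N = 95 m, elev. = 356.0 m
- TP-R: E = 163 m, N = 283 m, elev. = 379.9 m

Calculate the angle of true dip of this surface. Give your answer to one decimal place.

6.4°

Two edge vectors: TP-P→TP-Q = (-35, -231, -11.6), TP-P→TP-R = (128, -43, 12.3).
Normal n = (TP-P→TP-Q) × (TP-P→TP-R) = (-3340.1, -1054.3, 31073).
So ∂z/∂E = −n_x/n_z = 0.10749 and ∂z/∂N = −n_y/n_z = 0.03393.
Gradient magnitude |∇z| = √(a² + b²) = √(0.01155 + 0.00115) = 0.11272.
True dip = arctan(0.11272) = 6.4°, dipping toward WSW (azimuth ≈ 252°).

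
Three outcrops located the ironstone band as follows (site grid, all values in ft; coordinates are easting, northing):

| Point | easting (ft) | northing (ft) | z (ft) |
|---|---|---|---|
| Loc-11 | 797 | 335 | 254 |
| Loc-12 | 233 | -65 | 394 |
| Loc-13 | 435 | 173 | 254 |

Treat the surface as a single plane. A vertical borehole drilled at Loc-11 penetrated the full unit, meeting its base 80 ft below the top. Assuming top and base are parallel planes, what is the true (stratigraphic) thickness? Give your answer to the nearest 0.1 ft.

Two edge vectors: Loc-11→Loc-12 = (-564, -400, 140), Loc-11→Loc-13 = (-362, -162, 0).
Normal n = (Loc-11→Loc-12) × (Loc-11→Loc-13) = (22680, -50680, -53432).
So ∂z/∂easting = −n_x/n_z = 0.42446 and ∂z/∂northing = −n_y/n_z = −0.94850.
|∇z| = √(a²+b²) = 1.03914, so dip δ = arctan(1.03914) = 46.10°.
True thickness = vertical thickness × cos δ = 80 × cos 46.10° = 55.5 ft.

55.5 ft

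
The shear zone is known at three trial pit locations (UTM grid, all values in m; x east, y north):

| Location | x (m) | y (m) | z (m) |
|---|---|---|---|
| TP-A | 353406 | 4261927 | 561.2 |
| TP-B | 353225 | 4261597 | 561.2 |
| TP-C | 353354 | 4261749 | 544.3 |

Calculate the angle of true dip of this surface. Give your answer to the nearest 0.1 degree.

Two edge vectors: TP-A→TP-B = (-181, -330, 0), TP-A→TP-C = (-52, -178, -16.9).
Normal n = (TP-A→TP-B) × (TP-A→TP-C) = (5577, -3058.9, 15058).
So ∂z/∂x = −n_x/n_z = −0.37037 and ∂z/∂y = −n_y/n_z = 0.20314.
Gradient magnitude |∇z| = √(a² + b²) = √(0.13717 + 0.04127) = 0.42242.
True dip = arctan(0.42242) = 22.9°, dipping toward ESE (azimuth ≈ 119°).

22.9°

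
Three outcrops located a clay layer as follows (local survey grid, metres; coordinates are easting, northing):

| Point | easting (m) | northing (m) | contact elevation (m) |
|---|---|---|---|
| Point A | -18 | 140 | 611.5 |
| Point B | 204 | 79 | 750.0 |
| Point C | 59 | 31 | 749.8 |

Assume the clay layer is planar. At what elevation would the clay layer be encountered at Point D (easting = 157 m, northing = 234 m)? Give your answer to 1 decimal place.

574.7 m

Let the plane be z = a·easting + b·northing + c.
Point B−Point A: 222a − 61b = 138.5;  Point C−Point A: 77a − 109b = 138.3.
Solving gives a = 0.34153, b = −1.02754.
Then c = 611.5 − a·-18 − b·140 = 761.50.
At (157, 234): z = 53.6 − 240.4 + 761.50 = 574.7 m.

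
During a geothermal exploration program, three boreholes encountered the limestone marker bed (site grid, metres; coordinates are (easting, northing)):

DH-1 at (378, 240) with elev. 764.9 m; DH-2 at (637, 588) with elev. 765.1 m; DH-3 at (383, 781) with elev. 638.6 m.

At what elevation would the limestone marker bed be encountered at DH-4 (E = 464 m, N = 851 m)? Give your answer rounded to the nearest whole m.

Let the plane be z = a·E + b·N + c.
DH-2−DH-1: 259a + 348b = 0.2;  DH-3−DH-1: 5a + 541b = −126.3.
Solving gives a = 0.31841, b = −0.23640.
Then c = 764.9 − a·378 − b·240 = 701.28.
At (464, 851): z = 147.7 − 201.2 + 701.28 = 647.8 m.

648 m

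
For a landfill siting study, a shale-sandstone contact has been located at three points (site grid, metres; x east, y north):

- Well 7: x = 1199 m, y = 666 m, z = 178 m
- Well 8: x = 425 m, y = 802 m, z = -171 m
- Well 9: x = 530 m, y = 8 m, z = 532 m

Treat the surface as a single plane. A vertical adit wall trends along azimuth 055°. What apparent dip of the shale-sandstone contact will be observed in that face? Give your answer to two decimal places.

Two edge vectors: Well 7→Well 8 = (-774, 136, -349), Well 7→Well 9 = (-669, -658, 354).
Normal n = (Well 7→Well 8) × (Well 7→Well 9) = (-181498, 507477, 600276).
So ∂z/∂x = −n_x/n_z = 0.30236 and ∂z/∂y = −n_y/n_z = −0.84541.
Unit vector along 055° is (sin 55°, cos 55°) = (0.8192, 0.5736).
Slope in that direction = a·(0.8192) + b·(0.5736) = −0.23723.
Apparent dip = arctan|0.23723| = 13.35° (true dip is 41.9°, so apparent ≤ true as expected).

13.35°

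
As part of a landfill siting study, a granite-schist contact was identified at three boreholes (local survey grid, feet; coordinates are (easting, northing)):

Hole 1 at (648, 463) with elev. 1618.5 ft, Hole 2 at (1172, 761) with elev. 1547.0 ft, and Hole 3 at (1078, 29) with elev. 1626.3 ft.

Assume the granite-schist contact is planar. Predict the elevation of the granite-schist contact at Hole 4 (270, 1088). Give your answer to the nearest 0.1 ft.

Let the plane be z = a·E + b·N + c.
Hole 2−Hole 1: 524a + 298b = −71.5;  Hole 3−Hole 1: 430a − 434b = 7.8.
Solving gives a = −0.080737, b = −0.097965.
Then c = 1618.5 − a·648 − b·463 = 1716.18.
At (270, 1088): z = −21.8 − 106.6 + 1716.18 = 1587.8 ft.

1587.8 ft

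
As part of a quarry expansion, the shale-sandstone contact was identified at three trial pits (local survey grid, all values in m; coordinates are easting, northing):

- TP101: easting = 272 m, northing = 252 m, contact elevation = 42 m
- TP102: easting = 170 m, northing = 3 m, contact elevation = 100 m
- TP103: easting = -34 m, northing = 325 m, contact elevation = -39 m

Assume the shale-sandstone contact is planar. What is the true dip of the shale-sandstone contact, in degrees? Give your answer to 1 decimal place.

Let the plane be z = a·easting + b·northing + c.
TP102−TP101: −102a − 249b = 58;  TP103−TP101: −306a + 73b = −81.
Solving gives a = 0.19052, b = −0.31098.
Gradient magnitude |∇z| = √(a² + b²) = √(0.03630 + 0.09671) = 0.36470.
True dip = arctan(0.36470) = 20.0°, dipping toward NNW (azimuth ≈ 329°).

20.0°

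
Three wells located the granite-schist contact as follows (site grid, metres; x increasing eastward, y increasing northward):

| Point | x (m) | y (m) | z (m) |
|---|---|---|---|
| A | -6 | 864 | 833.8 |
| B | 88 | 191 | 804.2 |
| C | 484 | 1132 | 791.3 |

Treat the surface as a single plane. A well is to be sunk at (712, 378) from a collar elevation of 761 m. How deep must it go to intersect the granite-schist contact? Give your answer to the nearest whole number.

15 m

Two edge vectors: A→B = (94, -673, -29.6), A→C = (490, 268, -42.5).
Normal n = (A→B) × (A→C) = (36535.3, -10509, 354962).
So ∂z/∂x = −n_x/n_z = −0.10293 and ∂z/∂y = −n_y/n_z = 0.02961.
Intercept c from A: 833.8 − 0.62 − 25.58 = 807.60.
At (712, 378): z_contact = −73.3 + 11.2 + 807.60 = 745.5 m.
Depth below ground = 761 − 745.5 = 15 m.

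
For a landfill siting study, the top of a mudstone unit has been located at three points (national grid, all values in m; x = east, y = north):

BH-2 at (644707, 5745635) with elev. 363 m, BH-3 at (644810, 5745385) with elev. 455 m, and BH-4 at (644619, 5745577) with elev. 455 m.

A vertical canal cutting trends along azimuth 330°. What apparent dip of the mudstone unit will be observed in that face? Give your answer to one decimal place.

12.9°

Two edge vectors: BH-2→BH-3 = (103, -250, 92), BH-2→BH-4 = (-88, -58, 92).
Normal n = (BH-2→BH-3) × (BH-2→BH-4) = (-17664, -17572, -27974).
So ∂z/∂x = −n_x/n_z = −0.63144 and ∂z/∂y = −n_y/n_z = −0.62815.
Unit vector along 330° is (sin 330°, cos 330°) = (-0.5000, 0.8660).
Slope in that direction = a·(-0.5000) + b·(0.8660) = −0.22828.
Apparent dip = arctan|0.22828| = 12.9° (true dip is 41.7°, so apparent ≤ true as expected).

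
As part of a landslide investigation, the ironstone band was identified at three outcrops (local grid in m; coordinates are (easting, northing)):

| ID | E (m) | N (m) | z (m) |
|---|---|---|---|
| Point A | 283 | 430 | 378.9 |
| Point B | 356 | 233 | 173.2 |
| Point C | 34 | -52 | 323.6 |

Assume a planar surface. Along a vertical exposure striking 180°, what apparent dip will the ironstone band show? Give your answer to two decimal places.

33.26°

Two edge vectors: Point A→Point B = (73, -197, -205.7), Point A→Point C = (-249, -482, -55.3).
Normal n = (Point A→Point B) × (Point A→Point C) = (-88253.3, 55256.2, -84239).
So ∂z/∂E = −n_x/n_z = −1.04765 and ∂z/∂N = −n_y/n_z = 0.65595.
Unit vector along 180° is (sin 180°, cos 180°) = (0.0000, -1.0000).
Slope in that direction = a·(0.0000) + b·(-1.0000) = −0.65595.
Apparent dip = arctan|0.65595| = 33.26° (true dip is 51.0°, so apparent ≤ true as expected).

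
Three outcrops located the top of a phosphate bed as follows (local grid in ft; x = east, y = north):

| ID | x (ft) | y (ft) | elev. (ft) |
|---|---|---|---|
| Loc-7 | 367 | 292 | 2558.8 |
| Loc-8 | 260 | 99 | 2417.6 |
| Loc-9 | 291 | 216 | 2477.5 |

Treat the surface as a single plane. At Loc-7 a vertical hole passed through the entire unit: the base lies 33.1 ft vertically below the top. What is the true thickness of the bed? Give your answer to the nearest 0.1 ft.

Two edge vectors: Loc-7→Loc-8 = (-107, -193, -141.2), Loc-7→Loc-9 = (-76, -76, -81.3).
Normal n = (Loc-7→Loc-8) × (Loc-7→Loc-9) = (4959.7, 2032.1, -6536).
So ∂z/∂x = −n_x/n_z = 0.75883 and ∂z/∂y = −n_y/n_z = 0.31091.
|∇z| = √(a²+b²) = 0.82005, so dip δ = arctan(0.82005) = 39.35°.
True thickness = vertical thickness × cos δ = 33.1 × cos 39.35° = 25.6 ft.

25.6 ft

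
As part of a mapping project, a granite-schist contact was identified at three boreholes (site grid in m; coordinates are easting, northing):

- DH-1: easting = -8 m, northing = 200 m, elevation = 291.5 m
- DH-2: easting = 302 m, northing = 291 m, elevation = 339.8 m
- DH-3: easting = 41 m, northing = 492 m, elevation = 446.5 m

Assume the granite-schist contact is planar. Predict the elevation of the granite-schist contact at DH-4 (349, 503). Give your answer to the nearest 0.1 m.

Two edge vectors: DH-1→DH-2 = (310, 91, 48.3), DH-1→DH-3 = (49, 292, 155).
Normal n = (DH-1→DH-2) × (DH-1→DH-3) = (1.4, -45683.3, 86061).
So ∂z/∂easting = −n_x/n_z = −0.00002 and ∂z/∂northing = −n_y/n_z = 0.53082.
Intercept c from DH-1: 291.5 − 0.00 − 106.16 = 185.33.
At (349, 503): z = −0.0 + 267.0 + 185.33 = 452.3 m.

452.3 m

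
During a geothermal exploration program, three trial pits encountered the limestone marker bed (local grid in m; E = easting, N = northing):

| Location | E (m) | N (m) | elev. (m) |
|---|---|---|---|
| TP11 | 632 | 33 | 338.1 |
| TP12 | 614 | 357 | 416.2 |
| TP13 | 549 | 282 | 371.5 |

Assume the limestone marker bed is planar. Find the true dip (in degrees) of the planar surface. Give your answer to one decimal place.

25.0°

Two edge vectors: TP11→TP12 = (-18, 324, 78.1), TP11→TP13 = (-83, 249, 33.4).
Normal n = (TP11→TP12) × (TP11→TP13) = (-8625.3, -5881.1, 22410).
So ∂z/∂E = −n_x/n_z = 0.38489 and ∂z/∂N = −n_y/n_z = 0.26243.
Gradient magnitude |∇z| = √(a² + b²) = √(0.14814 + 0.06887) = 0.46584.
True dip = arctan(0.46584) = 25.0°, dipping toward SW (azimuth ≈ 236°).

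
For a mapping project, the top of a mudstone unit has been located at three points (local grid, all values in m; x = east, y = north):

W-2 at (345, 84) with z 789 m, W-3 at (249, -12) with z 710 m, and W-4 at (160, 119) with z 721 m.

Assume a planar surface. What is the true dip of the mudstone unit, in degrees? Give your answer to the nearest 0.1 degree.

30.3°

Two edge vectors: W-2→W-3 = (-96, -96, -79), W-2→W-4 = (-185, 35, -68).
Normal n = (W-2→W-3) × (W-2→W-4) = (9293, 8087, -21120).
So ∂z/∂x = −n_x/n_z = 0.44001 and ∂z/∂y = −n_y/n_z = 0.38291.
Gradient magnitude |∇z| = √(a² + b²) = √(0.19361 + 0.14662) = 0.58329.
True dip = arctan(0.58329) = 30.3°, dipping toward SW (azimuth ≈ 229°).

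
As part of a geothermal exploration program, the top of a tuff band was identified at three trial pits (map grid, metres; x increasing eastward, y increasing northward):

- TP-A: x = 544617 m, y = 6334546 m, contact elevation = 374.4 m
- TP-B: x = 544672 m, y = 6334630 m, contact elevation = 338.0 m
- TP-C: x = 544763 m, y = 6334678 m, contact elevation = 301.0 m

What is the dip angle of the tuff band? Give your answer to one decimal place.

Two edge vectors: TP-A→TP-B = (55, 84, -36.4), TP-A→TP-C = (146, 132, -73.4).
Normal n = (TP-A→TP-B) × (TP-A→TP-C) = (-1360.8, -1277.4, -5004).
So ∂z/∂x = −n_x/n_z = −0.27194 and ∂z/∂y = −n_y/n_z = −0.25528.
Gradient magnitude |∇z| = √(a² + b²) = √(0.07395 + 0.06517) = 0.37299.
True dip = arctan(0.37299) = 20.5°, dipping toward NE (azimuth ≈ 047°).

20.5°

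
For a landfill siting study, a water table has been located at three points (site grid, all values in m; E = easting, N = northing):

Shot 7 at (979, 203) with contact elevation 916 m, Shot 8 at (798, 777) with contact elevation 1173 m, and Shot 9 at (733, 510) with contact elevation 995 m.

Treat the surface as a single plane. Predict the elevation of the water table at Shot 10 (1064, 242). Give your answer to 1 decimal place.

Two edge vectors: Shot 7→Shot 8 = (-181, 574, 257), Shot 7→Shot 9 = (-246, 307, 79).
Normal n = (Shot 7→Shot 8) × (Shot 7→Shot 9) = (-33553, -48923, 85637).
So ∂z/∂E = −n_x/n_z = 0.391805 and ∂z/∂N = −n_y/n_z = 0.571283.
Intercept c from Shot 7: 916 − 383.58 − 115.97 = 416.45.
At (1064, 242): z = 416.9 + 138.3 + 416.45 = 971.6 m.

971.6 m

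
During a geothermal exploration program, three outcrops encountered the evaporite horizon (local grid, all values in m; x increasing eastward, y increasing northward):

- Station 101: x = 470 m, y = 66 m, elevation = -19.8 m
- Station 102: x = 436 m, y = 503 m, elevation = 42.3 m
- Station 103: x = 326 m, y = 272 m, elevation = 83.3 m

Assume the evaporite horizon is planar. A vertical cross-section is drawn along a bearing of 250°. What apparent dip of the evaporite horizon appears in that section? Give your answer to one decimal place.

Two edge vectors: Station 101→Station 102 = (-34, 437, 62.1), Station 101→Station 103 = (-144, 206, 103.1).
Normal n = (Station 101→Station 102) × (Station 101→Station 103) = (32262.1, -5437, 55924).
So ∂z/∂x = −n_x/n_z = −0.57689 and ∂z/∂y = −n_y/n_z = 0.09722.
Unit vector along 250° is (sin 250°, cos 250°) = (-0.9397, -0.3420).
Slope in that direction = a·(-0.9397) + b·(-0.3420) = 0.50885.
Apparent dip = arctan|0.50885| = 27.0° (true dip is 30.3°, so apparent ≤ true as expected).

27.0°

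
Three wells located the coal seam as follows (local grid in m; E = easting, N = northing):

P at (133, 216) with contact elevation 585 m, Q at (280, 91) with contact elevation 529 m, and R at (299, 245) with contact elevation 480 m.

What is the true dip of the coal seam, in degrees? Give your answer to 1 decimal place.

32.6°

Let the plane be z = a·E + b·N + c.
Q−P: 147a − 125b = −56;  R−P: 166a + 29b = −105.
Solving gives a = −0.58965, b = −0.24543.
Gradient magnitude |∇z| = √(a² + b²) = √(0.34769 + 0.06024) = 0.63869.
True dip = arctan(0.63869) = 32.6°, dipping toward ENE (azimuth ≈ 067°).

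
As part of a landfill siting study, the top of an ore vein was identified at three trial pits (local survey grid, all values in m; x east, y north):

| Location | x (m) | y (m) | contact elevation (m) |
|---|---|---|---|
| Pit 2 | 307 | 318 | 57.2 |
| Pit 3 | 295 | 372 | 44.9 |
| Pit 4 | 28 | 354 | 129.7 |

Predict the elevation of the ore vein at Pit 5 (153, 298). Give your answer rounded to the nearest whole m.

Two edge vectors: Pit 2→Pit 3 = (-12, 54, -12.3), Pit 2→Pit 4 = (-279, 36, 72.5).
Normal n = (Pit 2→Pit 3) × (Pit 2→Pit 4) = (4357.8, 4301.7, 14634).
So ∂z/∂x = −n_x/n_z = −0.29779 and ∂z/∂y = −n_y/n_z = −0.29395.
Intercept c from Pit 2: 57.2 + 91.42 + 93.48 = 242.10.
At (153, 298): z = −45.6 − 87.6 + 242.10 = 108.9 m.

109 m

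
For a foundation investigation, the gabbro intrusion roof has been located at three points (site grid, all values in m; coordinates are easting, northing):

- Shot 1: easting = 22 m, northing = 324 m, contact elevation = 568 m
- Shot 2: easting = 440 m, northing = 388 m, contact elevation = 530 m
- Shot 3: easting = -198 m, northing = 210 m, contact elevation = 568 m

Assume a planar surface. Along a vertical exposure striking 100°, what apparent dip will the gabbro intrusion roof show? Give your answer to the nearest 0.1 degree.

9.7°

Let the plane be z = a·easting + b·northing + c.
Shot 2−Shot 1: 418a + 64b = −38;  Shot 3−Shot 1: −220a − 114b = 0.
Solving gives a = −0.12904, b = 0.24902.
Unit vector along 100° is (sin 100°, cos 100°) = (0.9848, -0.1736).
Slope in that direction = a·(0.9848) + b·(-0.1736) = −0.17032.
Apparent dip = arctan|0.17032| = 9.7° (true dip is 15.7°, so apparent ≤ true as expected).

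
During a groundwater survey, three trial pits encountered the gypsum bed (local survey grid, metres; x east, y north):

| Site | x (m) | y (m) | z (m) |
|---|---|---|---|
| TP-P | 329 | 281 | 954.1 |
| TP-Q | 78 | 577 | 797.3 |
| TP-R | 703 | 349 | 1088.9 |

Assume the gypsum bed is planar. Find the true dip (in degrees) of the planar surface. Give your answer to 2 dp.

Let the plane be z = a·x + b·y + c.
TP-Q−TP-P: −251a + 296b = −156.8;  TP-R−TP-P: 374a + 68b = 134.8.
Solving gives a = 0.39573, b = −0.19416.
Gradient magnitude |∇z| = √(a² + b²) = √(0.15660 + 0.03770) = 0.44080.
True dip = arctan(0.44080) = 23.79°, dipping toward WNW (azimuth ≈ 296°).

23.79°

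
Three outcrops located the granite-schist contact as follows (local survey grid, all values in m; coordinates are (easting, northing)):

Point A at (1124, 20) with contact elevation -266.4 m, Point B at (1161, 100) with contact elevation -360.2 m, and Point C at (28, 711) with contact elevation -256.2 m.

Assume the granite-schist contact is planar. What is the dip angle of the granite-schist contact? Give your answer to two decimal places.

47.05°

Let the plane be z = a·E + b·N + c.
Point B−Point A: 37a + 80b = −93.8;  Point C−Point A: −1096a + 691b = 10.2.
Solving gives a = −0.57955, b = −0.90446.
Gradient magnitude |∇z| = √(a² + b²) = √(0.33587 + 0.81805) = 1.07421.
True dip = arctan(1.07421) = 47.05°, dipping toward NNE (azimuth ≈ 033°).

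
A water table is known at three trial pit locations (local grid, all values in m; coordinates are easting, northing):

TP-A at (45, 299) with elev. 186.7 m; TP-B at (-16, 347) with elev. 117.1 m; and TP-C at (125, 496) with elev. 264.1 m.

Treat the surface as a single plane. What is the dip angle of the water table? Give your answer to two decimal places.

Let the plane be z = a·easting + b·northing + c.
TP-B−TP-A: −61a + 48b = −69.6;  TP-C−TP-A: 80a + 197b = 77.4.
Solving gives a = 1.09897, b = −0.05339.
Gradient magnitude |∇z| = √(a² + b²) = √(1.20774 + 0.00285) = 1.10027.
True dip = arctan(1.10027) = 47.73°, dipping toward W (azimuth ≈ 273°).

47.73°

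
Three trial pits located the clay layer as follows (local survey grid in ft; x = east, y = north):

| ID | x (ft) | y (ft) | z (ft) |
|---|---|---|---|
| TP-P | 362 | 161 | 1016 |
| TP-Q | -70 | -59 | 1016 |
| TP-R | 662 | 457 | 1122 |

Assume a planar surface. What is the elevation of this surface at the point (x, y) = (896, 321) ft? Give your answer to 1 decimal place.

933.1 ft

Let the plane be z = a·x + b·y + c.
TP-Q−TP-P: −432a − 220b = 0;  TP-R−TP-P: 300a + 296b = 106.
Solving gives a = −0.37691, b = 0.74011.
Then c = 1016 − a·362 − b·161 = 1033.28.
At (896, 321): z = −337.7 + 237.6 + 1033.28 = 933.1 ft.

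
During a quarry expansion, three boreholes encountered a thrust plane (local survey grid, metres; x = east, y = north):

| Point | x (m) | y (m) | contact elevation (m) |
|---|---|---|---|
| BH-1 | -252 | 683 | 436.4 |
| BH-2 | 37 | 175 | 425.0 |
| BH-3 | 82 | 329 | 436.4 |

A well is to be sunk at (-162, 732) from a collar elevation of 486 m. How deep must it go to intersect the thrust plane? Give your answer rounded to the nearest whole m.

41 m

Let the plane be z = a·x + b·y + c.
BH-2−BH-1: 289a − 508b = −11.4;  BH-3−BH-1: 334a − 354b = 0.
Solving gives a = 0.05991, b = 0.05652.
Then c = 436.4 − a·-252 − b·683 = 412.89.
At (-162, 732): z_contact = −9.7 + 41.4 + 412.89 = 444.6 m.
Depth below ground = 486 − 444.6 = 41 m.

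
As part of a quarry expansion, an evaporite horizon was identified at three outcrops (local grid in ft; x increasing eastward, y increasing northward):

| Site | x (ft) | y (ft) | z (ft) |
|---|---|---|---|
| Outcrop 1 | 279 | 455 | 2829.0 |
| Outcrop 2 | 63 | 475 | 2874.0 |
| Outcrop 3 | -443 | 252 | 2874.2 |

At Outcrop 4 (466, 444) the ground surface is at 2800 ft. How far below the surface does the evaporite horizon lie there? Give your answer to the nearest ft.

Two edge vectors: Outcrop 1→Outcrop 2 = (-216, 20, 45), Outcrop 1→Outcrop 3 = (-722, -203, 45.2).
Normal n = (Outcrop 1→Outcrop 2) × (Outcrop 1→Outcrop 3) = (10039, -22726.8, 58288).
So ∂z/∂x = −n_x/n_z = −0.17223 and ∂z/∂y = −n_y/n_z = 0.38991.
Intercept c from Outcrop 1: 2829 + 48.05 − 177.41 = 2699.65.
At (466, 444): z_contact = −80.3 + 173.1 + 2699.65 = 2792.5 ft.
Depth below ground = 2800 − 2792.5 = 7 ft.

7 ft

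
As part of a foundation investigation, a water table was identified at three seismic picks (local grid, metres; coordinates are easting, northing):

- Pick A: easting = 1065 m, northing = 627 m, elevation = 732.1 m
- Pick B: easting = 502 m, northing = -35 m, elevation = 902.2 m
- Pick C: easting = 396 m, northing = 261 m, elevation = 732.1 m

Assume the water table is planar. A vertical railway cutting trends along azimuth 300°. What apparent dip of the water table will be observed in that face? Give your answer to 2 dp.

Two edge vectors: Pick A→Pick B = (-563, -662, 170.1), Pick A→Pick C = (-669, -366, 0).
Normal n = (Pick A→Pick B) × (Pick A→Pick C) = (62256.6, -113796.9, -236820).
So ∂z/∂easting = −n_x/n_z = 0.26289 and ∂z/∂northing = −n_y/n_z = −0.48052.
Unit vector along 300° is (sin 300°, cos 300°) = (-0.8660, 0.5000).
Slope in that direction = a·(-0.8660) + b·(0.5000) = −0.46793.
Apparent dip = arctan|0.46793| = 25.08° (true dip is 28.7°, so apparent ≤ true as expected).

25.08°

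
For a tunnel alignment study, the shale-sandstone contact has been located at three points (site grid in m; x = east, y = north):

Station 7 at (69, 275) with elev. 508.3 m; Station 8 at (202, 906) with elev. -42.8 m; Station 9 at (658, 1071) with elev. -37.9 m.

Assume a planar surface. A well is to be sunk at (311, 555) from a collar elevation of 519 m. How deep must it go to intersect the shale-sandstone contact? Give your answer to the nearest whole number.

Two edge vectors: Station 7→Station 8 = (133, 631, -551.1), Station 7→Station 9 = (589, 796, -546.2).
Normal n = (Station 7→Station 8) × (Station 7→Station 9) = (94023.4, -251953.3, -265791).
So ∂z/∂x = −n_x/n_z = 0.35375 and ∂z/∂y = −n_y/n_z = −0.94794.
Intercept c from Station 7: 508.3 − 24.41 + 260.68 = 744.57.
At (311, 555): z_contact = 110.0 − 526.1 + 744.57 = 328.5 m.
Depth below ground = 519 − 328.5 = 191 m.

191 m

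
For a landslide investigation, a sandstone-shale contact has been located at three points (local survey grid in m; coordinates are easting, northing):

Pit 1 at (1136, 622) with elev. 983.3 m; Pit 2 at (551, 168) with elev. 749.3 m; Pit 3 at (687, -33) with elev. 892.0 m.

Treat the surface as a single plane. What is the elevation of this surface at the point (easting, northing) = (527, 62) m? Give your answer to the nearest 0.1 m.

764.9 m

Two edge vectors: Pit 1→Pit 2 = (-585, -454, -234), Pit 1→Pit 3 = (-449, -655, -91.3).
Normal n = (Pit 1→Pit 2) × (Pit 1→Pit 3) = (-111819.8, 51655.5, 179329).
So ∂z/∂easting = −n_x/n_z = 0.623546 and ∂z/∂northing = −n_y/n_z = −0.288049.
Intercept c from Pit 1: 983.3 − 708.35 + 179.17 = 454.12.
At (527, 62): z = 328.6 − 17.9 + 454.12 = 764.9 m.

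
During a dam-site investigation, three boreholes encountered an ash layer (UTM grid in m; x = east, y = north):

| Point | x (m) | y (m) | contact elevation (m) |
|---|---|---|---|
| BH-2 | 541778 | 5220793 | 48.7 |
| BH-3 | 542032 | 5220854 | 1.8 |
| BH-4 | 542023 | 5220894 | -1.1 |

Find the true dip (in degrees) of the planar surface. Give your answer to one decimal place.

10.9°

Let the plane be z = a·x + b·y + c.
BH-3−BH-2: 254a + 61b = −46.9;  BH-4−BH-2: 245a + 101b = −49.8.
Solving gives a = −0.15866, b = −0.10820.
Gradient magnitude |∇z| = √(a² + b²) = √(0.02517 + 0.01171) = 0.19204.
True dip = arctan(0.19204) = 10.9°, dipping toward NE (azimuth ≈ 056°).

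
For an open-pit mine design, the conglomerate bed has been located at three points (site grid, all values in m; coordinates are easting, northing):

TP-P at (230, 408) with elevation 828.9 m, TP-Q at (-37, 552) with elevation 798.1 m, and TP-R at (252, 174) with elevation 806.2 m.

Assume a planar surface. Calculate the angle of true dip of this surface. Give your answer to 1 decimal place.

Two edge vectors: TP-P→TP-Q = (-267, 144, -30.8), TP-P→TP-R = (22, -234, -22.7).
Normal n = (TP-P→TP-Q) × (TP-P→TP-R) = (-10476, -6738.5, 59310).
So ∂z/∂easting = −n_x/n_z = 0.17663 and ∂z/∂northing = −n_y/n_z = 0.11361.
Gradient magnitude |∇z| = √(a² + b²) = √(0.03120 + 0.01291) = 0.21002.
True dip = arctan(0.21002) = 11.9°, dipping toward WSW (azimuth ≈ 237°).

11.9°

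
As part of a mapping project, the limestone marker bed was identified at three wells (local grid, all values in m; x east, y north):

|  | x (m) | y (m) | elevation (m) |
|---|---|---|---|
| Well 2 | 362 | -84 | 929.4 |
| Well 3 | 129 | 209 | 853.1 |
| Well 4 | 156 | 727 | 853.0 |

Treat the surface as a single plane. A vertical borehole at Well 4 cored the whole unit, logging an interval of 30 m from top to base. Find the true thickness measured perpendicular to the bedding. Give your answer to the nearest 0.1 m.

28.7 m

Two edge vectors: Well 2→Well 3 = (-233, 293, -76.3), Well 2→Well 4 = (-206, 811, -76.4).
Normal n = (Well 2→Well 3) × (Well 2→Well 4) = (39494.1, -2083.4, -128605).
So ∂z/∂x = −n_x/n_z = 0.30710 and ∂z/∂y = −n_y/n_z = −0.01620.
|∇z| = √(a²+b²) = 0.30752, so dip δ = arctan(0.30752) = 17.09°.
True thickness = vertical thickness × cos δ = 30 × cos 17.09° = 28.7 m.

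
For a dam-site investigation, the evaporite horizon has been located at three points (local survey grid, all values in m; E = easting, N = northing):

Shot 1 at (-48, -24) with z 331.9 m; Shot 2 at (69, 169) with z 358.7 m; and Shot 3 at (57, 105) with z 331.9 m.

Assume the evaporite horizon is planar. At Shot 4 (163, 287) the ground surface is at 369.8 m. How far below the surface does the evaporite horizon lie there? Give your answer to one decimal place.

9.7 m

Two edge vectors: Shot 1→Shot 2 = (117, 193, 26.8), Shot 1→Shot 3 = (105, 129, 0).
Normal n = (Shot 1→Shot 2) × (Shot 1→Shot 3) = (-3457.2, 2814, -5172).
So ∂z/∂E = −n_x/n_z = −0.66845 and ∂z/∂N = −n_y/n_z = 0.54408.
Intercept c from Shot 1: 331.9 − 32.09 + 13.06 = 312.87.
At (163, 287): z_contact = −108.96 + 156.15 + 312.87 = 360.07 m.
Depth below ground = 369.8 − 360.07 = 9.7 m.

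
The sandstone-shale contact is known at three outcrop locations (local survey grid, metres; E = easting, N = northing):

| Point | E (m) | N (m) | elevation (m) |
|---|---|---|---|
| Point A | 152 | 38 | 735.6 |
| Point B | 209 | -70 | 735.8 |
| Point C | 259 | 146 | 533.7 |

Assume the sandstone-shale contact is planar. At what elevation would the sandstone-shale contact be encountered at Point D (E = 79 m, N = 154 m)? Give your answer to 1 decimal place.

Two edge vectors: Point A→Point B = (57, -108, 0.2), Point A→Point C = (107, 108, -201.9).
Normal n = (Point A→Point B) × (Point A→Point C) = (21783.6, 11529.7, 17712).
So ∂z/∂E = −n_x/n_z = −1.22988 and ∂z/∂N = −n_y/n_z = −0.65095.
Intercept c from Point A: 735.6 + 186.94 + 24.74 = 947.28.
At (79, 154): z = −97.2 − 100.2 + 947.28 = 749.9 m.

749.9 m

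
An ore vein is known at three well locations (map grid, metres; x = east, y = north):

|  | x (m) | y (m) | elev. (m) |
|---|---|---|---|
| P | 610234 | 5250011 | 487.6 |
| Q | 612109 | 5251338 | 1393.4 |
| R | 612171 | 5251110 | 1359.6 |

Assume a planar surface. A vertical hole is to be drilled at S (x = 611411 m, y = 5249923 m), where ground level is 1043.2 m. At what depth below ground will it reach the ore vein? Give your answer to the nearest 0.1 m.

203.0 m

Two edge vectors: P→Q = (1875, 1327, 905.8), P→R = (1937, 1099, 872).
Normal n = (P→Q) × (P→R) = (161669.8, 119534.6, -509774).
So ∂z/∂x = −n_x/n_z = 0.317140144 and ∂z/∂y = −n_y/n_z = 0.234485478.
Intercept c from P: 487.6 − 193529.70 − 1231051.34 = −1424093.44.
At (611411, 5249923): z_contact = 193902.97 + 1231030.70 − 1424093.44 = 840.24 m.
Depth below ground = 1043.2 − 840.24 = 203.0 m.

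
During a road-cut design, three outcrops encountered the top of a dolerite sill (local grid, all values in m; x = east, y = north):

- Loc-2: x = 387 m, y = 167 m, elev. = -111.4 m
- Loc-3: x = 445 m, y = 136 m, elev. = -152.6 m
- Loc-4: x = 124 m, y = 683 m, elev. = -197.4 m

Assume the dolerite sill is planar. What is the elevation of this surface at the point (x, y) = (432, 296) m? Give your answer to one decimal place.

-254.6 m

Two edge vectors: Loc-2→Loc-3 = (58, -31, -41.2), Loc-2→Loc-4 = (-263, 516, -86).
Normal n = (Loc-2→Loc-3) × (Loc-2→Loc-4) = (23925.2, 15823.6, 21775).
So ∂z/∂x = −n_x/n_z = −1.09875 and ∂z/∂y = −n_y/n_z = −0.72669.
Intercept c from Loc-2: -111.4 + 425.21 + 121.36 = 435.17.
At (432, 296): z = −474.7 − 215.1 + 435.17 = -254.6 m.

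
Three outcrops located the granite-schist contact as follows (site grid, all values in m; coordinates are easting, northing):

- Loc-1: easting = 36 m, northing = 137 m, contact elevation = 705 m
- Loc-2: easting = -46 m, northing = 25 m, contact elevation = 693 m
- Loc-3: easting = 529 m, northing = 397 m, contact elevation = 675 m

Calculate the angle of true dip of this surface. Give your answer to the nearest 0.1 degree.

Let the plane be z = a·easting + b·northing + c.
Loc-2−Loc-1: −82a − 112b = −12;  Loc-3−Loc-1: 493a + 260b = −30.
Solving gives a = −0.19117, b = 0.24711.
Gradient magnitude |∇z| = √(a² + b²) = √(0.03655 + 0.06106) = 0.31243.
True dip = arctan(0.31243) = 17.4°, dipping toward SE (azimuth ≈ 142°).

17.4°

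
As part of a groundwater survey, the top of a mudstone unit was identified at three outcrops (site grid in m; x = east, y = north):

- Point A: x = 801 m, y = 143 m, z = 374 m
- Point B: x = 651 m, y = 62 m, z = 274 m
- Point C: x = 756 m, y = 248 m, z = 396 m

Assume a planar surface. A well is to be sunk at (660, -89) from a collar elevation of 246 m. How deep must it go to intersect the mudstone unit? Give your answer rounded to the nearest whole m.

Two edge vectors: Point A→Point B = (-150, -81, -100), Point A→Point C = (-45, 105, 22).
Normal n = (Point A→Point B) × (Point A→Point C) = (8718, 7800, -19395).
So ∂z/∂x = −n_x/n_z = 0.44950 and ∂z/∂y = −n_y/n_z = 0.40217.
Intercept c from Point A: 374 − 360.05 − 57.51 = −43.56.
At (660, -89): z_contact = 296.7 − 35.8 − 43.56 = 217.3 m.
Depth below ground = 246 − 217.3 = 29 m.

29 m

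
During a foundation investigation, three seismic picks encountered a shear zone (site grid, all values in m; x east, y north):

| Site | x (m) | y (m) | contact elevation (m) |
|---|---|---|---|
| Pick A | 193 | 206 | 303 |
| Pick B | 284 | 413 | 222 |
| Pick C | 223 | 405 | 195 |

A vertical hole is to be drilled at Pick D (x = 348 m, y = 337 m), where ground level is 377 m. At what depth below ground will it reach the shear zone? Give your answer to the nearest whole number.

Two edge vectors: Pick A→Pick B = (91, 207, -81), Pick A→Pick C = (30, 199, -108).
Normal n = (Pick A→Pick B) × (Pick A→Pick C) = (-6237, 7398, 11899).
So ∂z/∂x = −n_x/n_z = 0.52416 and ∂z/∂y = −n_y/n_z = −0.62173.
Intercept c from Pick A: 303 − 101.16 + 128.08 = 329.91.
At (348, 337): z_contact = 182.4 − 209.5 + 329.91 = 302.8 m.
Depth below ground = 377 − 302.8 = 74 m.

74 m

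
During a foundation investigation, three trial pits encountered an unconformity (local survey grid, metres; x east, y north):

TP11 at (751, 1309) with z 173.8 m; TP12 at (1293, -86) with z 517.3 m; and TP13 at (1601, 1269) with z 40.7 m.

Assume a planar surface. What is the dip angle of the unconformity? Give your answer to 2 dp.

19.63°

Let the plane be z = a·x + b·y + c.
TP12−TP11: 542a − 1395b = 343.5;  TP13−TP11: 850a − 40b = −133.1.
Solving gives a = −0.17131, b = −0.31279.
Gradient magnitude |∇z| = √(a² + b²) = √(0.02935 + 0.09784) = 0.35663.
True dip = arctan(0.35663) = 19.63°, dipping toward NNE (azimuth ≈ 029°).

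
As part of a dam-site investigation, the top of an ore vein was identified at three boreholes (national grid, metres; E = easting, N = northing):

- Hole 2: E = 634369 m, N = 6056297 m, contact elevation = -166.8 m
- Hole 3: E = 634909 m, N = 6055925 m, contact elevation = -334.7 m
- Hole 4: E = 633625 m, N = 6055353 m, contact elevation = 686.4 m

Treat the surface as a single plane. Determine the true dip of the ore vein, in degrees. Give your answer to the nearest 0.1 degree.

Two edge vectors: Hole 2→Hole 3 = (540, -372, -167.9), Hole 2→Hole 4 = (-744, -944, 853.2).
Normal n = (Hole 2→Hole 3) × (Hole 2→Hole 4) = (-475888, -335810.4, -786528).
So ∂z/∂E = −n_x/n_z = −0.60505 and ∂z/∂N = −n_y/n_z = −0.42695.
Gradient magnitude |∇z| = √(a² + b²) = √(0.36608 + 0.18229) = 0.74052.
True dip = arctan(0.74052) = 36.5°, dipping toward NE (azimuth ≈ 055°).

36.5°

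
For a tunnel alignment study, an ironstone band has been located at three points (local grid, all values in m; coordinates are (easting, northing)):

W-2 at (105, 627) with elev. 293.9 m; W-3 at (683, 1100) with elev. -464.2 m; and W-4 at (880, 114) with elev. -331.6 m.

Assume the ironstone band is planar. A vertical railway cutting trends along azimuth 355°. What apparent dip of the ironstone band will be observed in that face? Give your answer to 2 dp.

14.01°

Two edge vectors: W-2→W-3 = (578, 473, -758.1), W-2→W-4 = (775, -513, -625.5).
Normal n = (W-2→W-3) × (W-2→W-4) = (-684766.8, -225988.5, -663089).
So ∂z/∂E = −n_x/n_z = −1.03269 and ∂z/∂N = −n_y/n_z = −0.34081.
Unit vector along 355° is (sin 355°, cos 355°) = (-0.0872, 0.9962).
Slope in that direction = a·(-0.0872) + b·(0.9962) = −0.24951.
Apparent dip = arctan|0.24951| = 14.01° (true dip is 47.4°, so apparent ≤ true as expected).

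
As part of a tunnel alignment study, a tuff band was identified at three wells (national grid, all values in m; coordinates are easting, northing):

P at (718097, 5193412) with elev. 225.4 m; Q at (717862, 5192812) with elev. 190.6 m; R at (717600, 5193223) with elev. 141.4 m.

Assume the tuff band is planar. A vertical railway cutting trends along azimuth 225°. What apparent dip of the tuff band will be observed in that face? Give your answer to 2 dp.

Two edge vectors: P→Q = (-235, -600, -34.8), P→R = (-497, -189, -84).
Normal n = (P→Q) × (P→R) = (43822.8, -2444.4, -253785).
So ∂z/∂easting = −n_x/n_z = 0.17268 and ∂z/∂northing = −n_y/n_z = −0.00963.
Unit vector along 225° is (sin 225°, cos 225°) = (-0.7071, -0.7071).
Slope in that direction = a·(-0.7071) + b·(-0.7071) = −0.11529.
Apparent dip = arctan|0.11529| = 6.58° (true dip is 9.8°, so apparent ≤ true as expected).

6.58°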